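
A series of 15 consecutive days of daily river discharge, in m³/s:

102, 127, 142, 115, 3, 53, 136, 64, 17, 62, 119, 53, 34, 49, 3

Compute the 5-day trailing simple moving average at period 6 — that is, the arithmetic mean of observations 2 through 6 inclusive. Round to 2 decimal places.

Sum of periods 2–6: 127 + 142 + 115 + 3 + 53 = 440
Divide by 5: 440 / 5 = 88.00

88.00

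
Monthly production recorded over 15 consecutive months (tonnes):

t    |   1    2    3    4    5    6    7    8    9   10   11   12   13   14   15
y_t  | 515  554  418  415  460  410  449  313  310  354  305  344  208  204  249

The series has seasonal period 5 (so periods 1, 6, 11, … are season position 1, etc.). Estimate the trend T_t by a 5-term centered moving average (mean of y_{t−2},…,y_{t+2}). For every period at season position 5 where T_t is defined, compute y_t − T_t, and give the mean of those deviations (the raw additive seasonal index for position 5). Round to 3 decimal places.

Season position 5 occurs at t = 5, 10 (where T_t is defined).
t=5: T_5 = 430.40000; y_5 − T_5 = 460 − 430.40000 = 29.60000
t=10: T_10 = 325.20000; y_10 − T_10 = 354 − 325.20000 = 28.80000
Mean deviation: (29.60000 + 28.80000) / 2 = 29.200

29.200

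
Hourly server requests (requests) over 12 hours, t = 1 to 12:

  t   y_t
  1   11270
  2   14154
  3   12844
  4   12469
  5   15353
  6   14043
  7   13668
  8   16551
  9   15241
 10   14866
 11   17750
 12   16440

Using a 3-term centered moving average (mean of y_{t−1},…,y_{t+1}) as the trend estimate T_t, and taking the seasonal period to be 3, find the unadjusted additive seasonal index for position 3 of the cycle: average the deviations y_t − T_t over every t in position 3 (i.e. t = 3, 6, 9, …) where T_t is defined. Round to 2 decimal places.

Season position 3 occurs at t = 3, 6, 9 (where T_t is defined).
t=3: T_3 = 13155.6667; y_3 − T_3 = 12844 − 13155.6667 = -311.6667
t=6: T_6 = 14354.6667; y_6 − T_6 = 14043 − 14354.6667 = -311.6667
t=9: T_9 = 15552.6667; y_9 − T_9 = 15241 − 15552.6667 = -311.6667
Mean deviation: (-311.6667 + -311.6667 + -311.6667) / 3 = -311.67

-311.67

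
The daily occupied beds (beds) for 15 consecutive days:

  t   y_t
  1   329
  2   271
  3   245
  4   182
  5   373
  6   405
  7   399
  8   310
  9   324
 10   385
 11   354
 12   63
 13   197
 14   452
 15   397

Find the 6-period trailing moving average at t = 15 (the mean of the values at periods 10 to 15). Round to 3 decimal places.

Sum of periods 10–15: 385 + 354 + 63 + 197 + 452 + 397 = 1848
Divide by 6: 1848 / 6 = 308.000

308.000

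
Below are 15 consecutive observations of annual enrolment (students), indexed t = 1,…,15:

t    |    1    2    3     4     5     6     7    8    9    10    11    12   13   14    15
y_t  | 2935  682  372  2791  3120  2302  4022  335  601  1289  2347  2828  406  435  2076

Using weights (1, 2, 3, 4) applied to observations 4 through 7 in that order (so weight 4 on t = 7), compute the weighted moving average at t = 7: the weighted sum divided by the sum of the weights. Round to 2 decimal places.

Weighted sum: 1·2791 + 2·3120 + 3·2302 + 4·4022 = 2791 + 6240 + 6906 + 16088 = 32025
Weight total: 1 + 2 + 3 + 4 = 10
WMA = 32025 / 10 = 3202.50

3202.50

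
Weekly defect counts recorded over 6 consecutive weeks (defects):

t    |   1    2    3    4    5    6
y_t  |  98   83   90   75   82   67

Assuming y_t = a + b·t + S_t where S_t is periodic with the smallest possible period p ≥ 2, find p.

First differences y_{t+1} − y_t: -15, 7, -15, 7, -15, …
The difference pattern repeats every 2 terms and not for any smaller step, so p = 2.

2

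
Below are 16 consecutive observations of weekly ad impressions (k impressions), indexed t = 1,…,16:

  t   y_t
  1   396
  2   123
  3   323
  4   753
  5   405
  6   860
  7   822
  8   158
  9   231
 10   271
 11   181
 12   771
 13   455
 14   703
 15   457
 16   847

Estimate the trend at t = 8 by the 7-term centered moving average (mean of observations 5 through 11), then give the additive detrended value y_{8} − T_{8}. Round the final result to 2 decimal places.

Trend T_8 = (405 + 860 + 822 + 158 + 231 + 271 + 181) / 7 = 2928/7 = 418.2857
Detrended value: 158 − 418.2857 = -260.29

-260.29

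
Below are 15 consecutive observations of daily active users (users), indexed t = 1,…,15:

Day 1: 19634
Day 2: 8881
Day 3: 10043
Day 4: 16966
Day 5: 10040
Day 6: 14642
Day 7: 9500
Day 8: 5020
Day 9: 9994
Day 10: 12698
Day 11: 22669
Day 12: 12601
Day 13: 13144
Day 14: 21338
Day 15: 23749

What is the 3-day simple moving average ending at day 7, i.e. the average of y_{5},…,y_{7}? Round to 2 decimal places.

11394.00

Sum of periods 5–7: 10040 + 14642 + 9500 = 34182
Divide by 3: 34182 / 3 = 11394.00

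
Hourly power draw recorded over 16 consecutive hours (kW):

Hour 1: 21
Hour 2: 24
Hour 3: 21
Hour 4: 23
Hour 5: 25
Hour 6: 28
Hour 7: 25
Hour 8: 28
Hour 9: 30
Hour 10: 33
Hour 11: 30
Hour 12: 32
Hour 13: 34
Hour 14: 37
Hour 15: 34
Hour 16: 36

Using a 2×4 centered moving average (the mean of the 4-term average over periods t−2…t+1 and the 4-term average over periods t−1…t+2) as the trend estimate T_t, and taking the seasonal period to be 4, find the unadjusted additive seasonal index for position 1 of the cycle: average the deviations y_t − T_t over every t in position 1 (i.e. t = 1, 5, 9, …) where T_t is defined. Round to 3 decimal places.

0.292

Season position 1 occurs at t = 5, 9, 13 (where T_t is defined).
t=5: T_5 = 24.75000; y_5 − T_5 = 25 − 24.75000 = 0.25000
t=9: T_9 = 29.62500; y_9 − T_9 = 30 − 29.62500 = 0.37500
t=13: T_13 = 33.75000; y_13 − T_13 = 34 − 33.75000 = 0.25000
Mean deviation: (0.25000 + 0.37500 + 0.25000) / 3 = 0.292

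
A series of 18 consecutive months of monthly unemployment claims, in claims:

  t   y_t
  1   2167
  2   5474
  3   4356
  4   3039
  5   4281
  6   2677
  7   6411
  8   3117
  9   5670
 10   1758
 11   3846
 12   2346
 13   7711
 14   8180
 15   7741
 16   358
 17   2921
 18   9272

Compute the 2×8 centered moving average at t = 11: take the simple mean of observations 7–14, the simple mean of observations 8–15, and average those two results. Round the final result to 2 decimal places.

Sum over 7–14: 6411 + 3117 + 5670 + 1758 + 3846 + 2346 + 7711 + 8180 = 39039
Sum over 8–15: 3117 + 5670 + 1758 + 3846 + 2346 + 7711 + 8180 + 7741 = 40369
CMA at t=11 = (39039 + 40369) / (2·8) = 79408 / 16 = 4963.00

4963.00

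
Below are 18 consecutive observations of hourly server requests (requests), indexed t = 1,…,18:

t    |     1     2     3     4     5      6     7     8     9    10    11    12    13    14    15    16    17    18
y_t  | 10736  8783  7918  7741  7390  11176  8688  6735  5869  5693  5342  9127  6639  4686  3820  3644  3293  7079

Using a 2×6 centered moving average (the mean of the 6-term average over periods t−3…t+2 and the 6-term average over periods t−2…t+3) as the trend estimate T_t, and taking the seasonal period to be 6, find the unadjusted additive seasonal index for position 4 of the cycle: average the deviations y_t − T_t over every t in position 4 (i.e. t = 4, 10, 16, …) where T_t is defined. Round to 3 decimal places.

Season position 4 occurs at t = 4, 10 (where T_t is defined).
t=4: T_4 = 8786.66667; y_4 − T_4 = 7741 − 8786.66667 = -1045.66667
t=10: T_10 = 6738.25000; y_10 − T_10 = 5693 − 6738.25000 = -1045.25000
Mean deviation: (-1045.66667 + -1045.25000) / 2 = -1045.458

-1045.458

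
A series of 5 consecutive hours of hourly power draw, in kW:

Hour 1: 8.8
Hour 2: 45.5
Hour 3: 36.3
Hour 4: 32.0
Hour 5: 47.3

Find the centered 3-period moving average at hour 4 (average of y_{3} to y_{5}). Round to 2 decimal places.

Sum of periods 3–5: 36.3 + 32.0 + 47.3 = 115.6
Divide by 3: 115.6 / 3 = 38.53

38.53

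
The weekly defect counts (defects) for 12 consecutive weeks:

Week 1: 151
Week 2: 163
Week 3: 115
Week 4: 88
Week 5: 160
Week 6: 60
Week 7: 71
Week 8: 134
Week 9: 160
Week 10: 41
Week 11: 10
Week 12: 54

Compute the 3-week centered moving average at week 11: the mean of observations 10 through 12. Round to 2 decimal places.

35.00

Sum of periods 10–12: 41 + 10 + 54 = 105
Divide by 3: 105 / 3 = 35.00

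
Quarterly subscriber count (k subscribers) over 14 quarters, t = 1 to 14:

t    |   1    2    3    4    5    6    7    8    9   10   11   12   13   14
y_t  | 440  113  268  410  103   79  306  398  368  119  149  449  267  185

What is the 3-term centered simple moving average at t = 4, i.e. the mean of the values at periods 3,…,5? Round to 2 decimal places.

Sum of periods 3–5: 268 + 410 + 103 = 781
Divide by 3: 781 / 3 = 260.33

260.33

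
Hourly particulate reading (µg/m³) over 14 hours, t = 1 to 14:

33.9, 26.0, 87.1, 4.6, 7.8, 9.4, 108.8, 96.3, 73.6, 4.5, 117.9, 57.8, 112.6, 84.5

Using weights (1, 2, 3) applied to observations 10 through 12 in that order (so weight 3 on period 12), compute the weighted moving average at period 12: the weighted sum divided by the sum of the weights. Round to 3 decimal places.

Weighted sum: 1·4.5 + 2·117.9 + 3·57.8 = 4.5 + 235.8 + 173.4 = 413.7
Weight total: 1 + 2 + 3 = 6
WMA = 413.7 / 6 = 68.950

68.950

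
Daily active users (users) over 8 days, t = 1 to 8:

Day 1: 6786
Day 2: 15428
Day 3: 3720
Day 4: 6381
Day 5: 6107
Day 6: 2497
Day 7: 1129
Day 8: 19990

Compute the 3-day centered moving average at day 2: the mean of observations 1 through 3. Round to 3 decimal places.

Sum of periods 1–3: 6786 + 15428 + 3720 = 25934
Divide by 3: 25934 / 3 = 8644.667

8644.667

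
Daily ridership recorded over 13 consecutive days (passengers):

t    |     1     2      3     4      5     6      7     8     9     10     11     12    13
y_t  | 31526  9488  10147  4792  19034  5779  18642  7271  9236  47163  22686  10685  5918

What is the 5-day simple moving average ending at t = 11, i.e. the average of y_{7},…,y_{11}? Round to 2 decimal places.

Sum of periods 7–11: 18642 + 7271 + 9236 + 47163 + 22686 = 104998
Divide by 5: 104998 / 5 = 20999.60

20999.60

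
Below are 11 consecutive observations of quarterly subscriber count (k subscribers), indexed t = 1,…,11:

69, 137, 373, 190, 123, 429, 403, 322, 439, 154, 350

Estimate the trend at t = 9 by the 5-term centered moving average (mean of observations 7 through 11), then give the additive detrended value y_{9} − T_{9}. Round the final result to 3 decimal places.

Trend T_9 = (403 + 322 + 439 + 154 + 350) / 5 = 1668/5 = 333.60000
Detrended value: 439 − 333.60000 = 105.400

105.400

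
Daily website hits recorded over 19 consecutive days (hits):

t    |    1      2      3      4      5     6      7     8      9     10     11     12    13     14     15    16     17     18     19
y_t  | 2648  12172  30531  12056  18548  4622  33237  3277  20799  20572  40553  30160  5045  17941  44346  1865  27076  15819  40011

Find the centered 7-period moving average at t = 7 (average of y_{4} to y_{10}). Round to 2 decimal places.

Sum of periods 4–10: 12056 + 18548 + 4622 + 33237 + 3277 + 20799 + 20572 = 113111
Divide by 7: 113111 / 7 = 16158.71

16158.71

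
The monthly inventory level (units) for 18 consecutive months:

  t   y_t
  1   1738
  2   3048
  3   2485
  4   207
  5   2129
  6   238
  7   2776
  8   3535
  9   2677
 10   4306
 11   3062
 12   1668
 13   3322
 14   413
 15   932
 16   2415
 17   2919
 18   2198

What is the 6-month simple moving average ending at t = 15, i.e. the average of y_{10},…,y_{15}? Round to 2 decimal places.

Sum of periods 10–15: 4306 + 3062 + 1668 + 3322 + 413 + 932 = 13703
Divide by 6: 13703 / 6 = 2283.83

2283.83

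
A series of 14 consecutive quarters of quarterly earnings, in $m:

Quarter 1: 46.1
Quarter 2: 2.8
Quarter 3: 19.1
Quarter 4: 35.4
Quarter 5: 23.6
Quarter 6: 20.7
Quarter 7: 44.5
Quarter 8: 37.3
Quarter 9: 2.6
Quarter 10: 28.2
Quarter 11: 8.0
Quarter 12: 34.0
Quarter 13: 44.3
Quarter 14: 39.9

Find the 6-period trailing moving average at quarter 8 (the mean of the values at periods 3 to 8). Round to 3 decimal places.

Sum of periods 3–8: 19.1 + 35.4 + 23.6 + 20.7 + 44.5 + 37.3 = 180.6
Divide by 6: 180.6 / 6 = 30.100

30.100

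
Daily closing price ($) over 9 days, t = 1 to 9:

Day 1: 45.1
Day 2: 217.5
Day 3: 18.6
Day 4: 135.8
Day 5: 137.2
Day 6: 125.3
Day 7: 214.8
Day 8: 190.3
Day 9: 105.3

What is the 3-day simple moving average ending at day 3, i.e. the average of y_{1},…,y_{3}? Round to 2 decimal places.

Sum of periods 1–3: 45.1 + 217.5 + 18.6 = 281.2
Divide by 3: 281.2 / 3 = 93.73

93.73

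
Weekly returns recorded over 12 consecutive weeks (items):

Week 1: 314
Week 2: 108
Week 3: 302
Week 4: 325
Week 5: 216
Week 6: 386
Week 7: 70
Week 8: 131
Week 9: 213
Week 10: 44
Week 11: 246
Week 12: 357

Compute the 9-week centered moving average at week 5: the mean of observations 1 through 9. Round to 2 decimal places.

Sum of periods 1–9: 314 + 108 + 302 + 325 + 216 + 386 + 70 + 131 + 213 = 2065
Divide by 9: 2065 / 9 = 229.44

229.44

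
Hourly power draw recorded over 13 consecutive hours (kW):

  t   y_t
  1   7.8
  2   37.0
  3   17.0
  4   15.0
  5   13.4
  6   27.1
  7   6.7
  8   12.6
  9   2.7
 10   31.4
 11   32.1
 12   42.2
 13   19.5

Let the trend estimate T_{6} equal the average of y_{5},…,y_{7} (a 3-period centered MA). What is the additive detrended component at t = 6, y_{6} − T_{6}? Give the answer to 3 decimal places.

Trend T_6 = (13.4 + 27.1 + 6.7) / 3 = 47.2/3 = 15.73333
Detrended value: 27.1 − 15.73333 = 11.367

11.367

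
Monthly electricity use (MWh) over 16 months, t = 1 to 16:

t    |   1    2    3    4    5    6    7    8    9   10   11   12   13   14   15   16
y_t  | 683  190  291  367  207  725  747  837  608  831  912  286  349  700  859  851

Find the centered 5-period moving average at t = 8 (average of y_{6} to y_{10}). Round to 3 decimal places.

749.600

Sum of periods 6–10: 725 + 747 + 837 + 608 + 831 = 3748
Divide by 5: 3748 / 5 = 749.600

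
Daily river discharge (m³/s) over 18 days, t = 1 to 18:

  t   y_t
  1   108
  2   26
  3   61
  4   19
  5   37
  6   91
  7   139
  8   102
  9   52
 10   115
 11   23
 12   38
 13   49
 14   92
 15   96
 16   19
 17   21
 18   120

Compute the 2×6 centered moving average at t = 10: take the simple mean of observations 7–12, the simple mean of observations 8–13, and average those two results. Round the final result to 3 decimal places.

70.667

Sum over 7–12: 139 + 102 + 52 + 115 + 23 + 38 = 469
Sum over 8–13: 102 + 52 + 115 + 23 + 38 + 49 = 379
CMA at t=10 = (469 + 379) / (2·6) = 848 / 12 = 70.667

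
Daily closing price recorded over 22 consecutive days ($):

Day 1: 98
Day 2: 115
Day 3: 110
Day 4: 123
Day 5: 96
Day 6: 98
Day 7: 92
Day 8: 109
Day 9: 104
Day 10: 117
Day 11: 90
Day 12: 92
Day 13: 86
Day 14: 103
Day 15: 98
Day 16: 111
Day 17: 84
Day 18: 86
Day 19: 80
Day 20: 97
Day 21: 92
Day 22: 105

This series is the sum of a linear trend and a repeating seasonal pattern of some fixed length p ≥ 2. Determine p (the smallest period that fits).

First differences y_{t+1} − y_t: 17, -5, 13, -27, 2, -6, 17, -5, 13, -27, 2, -6, 17, -5, …
The difference pattern repeats every 6 terms and not for any smaller step, so p = 6.

6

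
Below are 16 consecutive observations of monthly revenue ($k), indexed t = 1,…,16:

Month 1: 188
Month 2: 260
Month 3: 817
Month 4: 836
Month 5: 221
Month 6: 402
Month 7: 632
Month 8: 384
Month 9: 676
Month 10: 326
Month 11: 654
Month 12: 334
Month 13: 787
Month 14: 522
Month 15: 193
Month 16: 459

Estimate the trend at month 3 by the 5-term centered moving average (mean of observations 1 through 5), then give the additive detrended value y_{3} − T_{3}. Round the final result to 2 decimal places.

352.60

Trend T_3 = (188 + 260 + 817 + 836 + 221) / 5 = 2322/5 = 464.4000
Detrended value: 817 − 464.4000 = 352.60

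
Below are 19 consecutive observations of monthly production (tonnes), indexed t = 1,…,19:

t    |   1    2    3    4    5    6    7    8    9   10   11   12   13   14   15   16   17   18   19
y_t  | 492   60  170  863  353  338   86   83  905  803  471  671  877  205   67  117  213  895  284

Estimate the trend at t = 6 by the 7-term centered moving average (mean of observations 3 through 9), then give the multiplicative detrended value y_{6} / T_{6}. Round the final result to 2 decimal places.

Trend T_6 = (170 + 863 + 353 + 338 + 86 + 83 + 905) / 7 = 2798/7 = 399.7143
Ratio to trend: 338 / 399.7143 = 0.85

0.85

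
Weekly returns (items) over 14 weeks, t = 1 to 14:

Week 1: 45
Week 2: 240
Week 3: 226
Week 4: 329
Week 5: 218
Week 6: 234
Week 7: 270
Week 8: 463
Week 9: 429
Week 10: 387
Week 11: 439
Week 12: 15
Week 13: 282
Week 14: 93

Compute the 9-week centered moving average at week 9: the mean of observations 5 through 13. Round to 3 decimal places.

Sum of periods 5–13: 218 + 234 + 270 + 463 + 429 + 387 + 439 + 15 + 282 = 2737
Divide by 9: 2737 / 9 = 304.111

304.111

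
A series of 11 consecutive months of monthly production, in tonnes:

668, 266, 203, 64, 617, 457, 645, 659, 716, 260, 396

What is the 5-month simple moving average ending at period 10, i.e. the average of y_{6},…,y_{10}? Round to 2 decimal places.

547.40

Sum of periods 6–10: 457 + 645 + 659 + 716 + 260 = 2737
Divide by 5: 2737 / 5 = 547.40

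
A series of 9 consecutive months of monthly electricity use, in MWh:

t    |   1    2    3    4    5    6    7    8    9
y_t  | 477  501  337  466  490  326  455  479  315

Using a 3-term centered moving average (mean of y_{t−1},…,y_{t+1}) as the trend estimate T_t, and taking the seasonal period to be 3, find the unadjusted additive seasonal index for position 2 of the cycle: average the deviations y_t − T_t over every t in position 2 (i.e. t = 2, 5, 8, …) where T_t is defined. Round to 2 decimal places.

62.67

Season position 2 occurs at t = 2, 5, 8 (where T_t is defined).
t=2: T_2 = 438.3333; y_2 − T_2 = 501 − 438.3333 = 62.6667
t=5: T_5 = 427.3333; y_5 − T_5 = 490 − 427.3333 = 62.6667
t=8: T_8 = 416.3333; y_8 − T_8 = 479 − 416.3333 = 62.6667
Mean deviation: (62.6667 + 62.6667 + 62.6667) / 3 = 62.67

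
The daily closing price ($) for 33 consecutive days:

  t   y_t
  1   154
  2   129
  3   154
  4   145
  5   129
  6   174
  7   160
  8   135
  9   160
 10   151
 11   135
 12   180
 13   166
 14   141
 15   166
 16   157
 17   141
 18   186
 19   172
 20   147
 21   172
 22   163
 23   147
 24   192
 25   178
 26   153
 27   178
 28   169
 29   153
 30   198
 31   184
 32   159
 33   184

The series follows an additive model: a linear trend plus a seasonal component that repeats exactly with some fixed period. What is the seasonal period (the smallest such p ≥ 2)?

6

First differences y_{t+1} − y_t: -25, 25, -9, -16, 45, -14, -25, 25, -9, -16, 45, -14, -25, 25, …
The difference pattern repeats every 6 terms and not for any smaller step, so p = 6.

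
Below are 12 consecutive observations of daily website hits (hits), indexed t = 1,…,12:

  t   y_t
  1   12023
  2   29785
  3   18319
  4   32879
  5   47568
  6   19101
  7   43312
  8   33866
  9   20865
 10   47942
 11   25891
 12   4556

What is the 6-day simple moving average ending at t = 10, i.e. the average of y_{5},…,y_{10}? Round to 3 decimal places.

35442.333

Sum of periods 5–10: 47568 + 19101 + 43312 + 33866 + 20865 + 47942 = 212654
Divide by 6: 212654 / 6 = 35442.333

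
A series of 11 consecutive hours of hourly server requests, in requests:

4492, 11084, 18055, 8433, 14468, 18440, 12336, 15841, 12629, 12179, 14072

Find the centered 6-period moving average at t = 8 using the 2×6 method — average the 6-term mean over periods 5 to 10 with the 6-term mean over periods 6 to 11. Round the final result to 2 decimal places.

Sum over 5–10: 14468 + 18440 + 12336 + 15841 + 12629 + 12179 = 85893
Sum over 6–11: 18440 + 12336 + 15841 + 12629 + 12179 + 14072 = 85497
CMA at t=8 = (85893 + 85497) / (2·6) = 171390 / 12 = 14282.50

14282.50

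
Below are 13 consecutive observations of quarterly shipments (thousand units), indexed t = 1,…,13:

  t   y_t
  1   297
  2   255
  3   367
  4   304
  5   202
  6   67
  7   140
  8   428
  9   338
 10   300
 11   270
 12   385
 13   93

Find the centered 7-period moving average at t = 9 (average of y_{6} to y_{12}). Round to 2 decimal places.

Sum of periods 6–12: 67 + 140 + 428 + 338 + 300 + 270 + 385 = 1928
Divide by 7: 1928 / 7 = 275.43

275.43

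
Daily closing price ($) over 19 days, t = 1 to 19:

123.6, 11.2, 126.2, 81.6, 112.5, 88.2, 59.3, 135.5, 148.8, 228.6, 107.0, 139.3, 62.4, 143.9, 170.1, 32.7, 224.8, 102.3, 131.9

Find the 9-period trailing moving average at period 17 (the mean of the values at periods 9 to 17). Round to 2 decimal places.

139.73

Sum of periods 9–17: 148.8 + 228.6 + 107.0 + 139.3 + 62.4 + 143.9 + 170.1 + 32.7 + 224.8 = 1257.6
Divide by 9: 1257.6 / 9 = 139.73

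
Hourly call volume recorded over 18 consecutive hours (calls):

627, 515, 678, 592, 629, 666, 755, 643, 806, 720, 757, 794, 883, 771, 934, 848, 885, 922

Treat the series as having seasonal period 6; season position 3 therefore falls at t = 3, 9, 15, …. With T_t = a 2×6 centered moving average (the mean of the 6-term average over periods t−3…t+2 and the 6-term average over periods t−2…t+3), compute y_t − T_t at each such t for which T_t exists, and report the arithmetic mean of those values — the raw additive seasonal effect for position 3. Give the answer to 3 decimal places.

70.833

Season position 3 occurs at t = 9, 15 (where T_t is defined).
t=9: T_9 = 735.16667; y_9 − T_9 = 806 − 735.16667 = 70.83333
t=15: T_15 = 863.16667; y_15 − T_15 = 934 − 863.16667 = 70.83333
Mean deviation: (70.83333 + 70.83333) / 2 = 70.833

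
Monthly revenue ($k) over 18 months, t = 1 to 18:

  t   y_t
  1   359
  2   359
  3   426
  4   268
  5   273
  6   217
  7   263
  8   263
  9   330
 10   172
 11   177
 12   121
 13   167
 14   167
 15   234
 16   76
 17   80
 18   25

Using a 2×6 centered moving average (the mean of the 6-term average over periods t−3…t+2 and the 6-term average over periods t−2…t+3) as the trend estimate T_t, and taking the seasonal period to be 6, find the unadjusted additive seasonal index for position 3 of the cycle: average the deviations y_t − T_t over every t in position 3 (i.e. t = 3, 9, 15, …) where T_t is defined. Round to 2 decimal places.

Season position 3 occurs at t = 9, 15 (where T_t is defined).
t=9: T_9 = 229.0000; y_9 − T_9 = 330 − 229.0000 = 101.0000
t=15: T_15 = 132.8333; y_15 − T_15 = 234 − 132.8333 = 101.1667
Mean deviation: (101.0000 + 101.1667) / 2 = 101.08

101.08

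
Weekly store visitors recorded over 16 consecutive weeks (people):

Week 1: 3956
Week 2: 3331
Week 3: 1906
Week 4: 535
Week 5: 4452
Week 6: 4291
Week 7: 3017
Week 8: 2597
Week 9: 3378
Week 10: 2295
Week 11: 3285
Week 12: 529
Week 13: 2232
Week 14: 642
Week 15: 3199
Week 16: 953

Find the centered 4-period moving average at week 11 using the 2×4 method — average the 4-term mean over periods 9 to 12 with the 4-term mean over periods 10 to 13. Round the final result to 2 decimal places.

Sum over 9–12: 3378 + 2295 + 3285 + 529 = 9487
Sum over 10–13: 2295 + 3285 + 529 + 2232 = 8341
CMA at t=11 = (9487 + 8341) / (2·4) = 17828 / 8 = 2228.50

2228.50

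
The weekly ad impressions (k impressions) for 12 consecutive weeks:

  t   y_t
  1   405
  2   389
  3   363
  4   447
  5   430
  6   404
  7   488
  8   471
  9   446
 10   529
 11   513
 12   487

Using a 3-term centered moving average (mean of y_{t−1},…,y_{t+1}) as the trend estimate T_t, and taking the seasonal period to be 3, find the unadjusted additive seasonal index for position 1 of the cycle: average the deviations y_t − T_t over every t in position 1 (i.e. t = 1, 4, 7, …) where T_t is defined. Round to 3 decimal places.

Season position 1 occurs at t = 4, 7, 10 (where T_t is defined).
t=4: T_4 = 413.33333; y_4 − T_4 = 447 − 413.33333 = 33.66667
t=7: T_7 = 454.33333; y_7 − T_7 = 488 − 454.33333 = 33.66667
t=10: T_10 = 496.00000; y_10 − T_10 = 529 − 496.00000 = 33.00000
Mean deviation: (33.66667 + 33.66667 + 33.00000) / 3 = 33.444

33.444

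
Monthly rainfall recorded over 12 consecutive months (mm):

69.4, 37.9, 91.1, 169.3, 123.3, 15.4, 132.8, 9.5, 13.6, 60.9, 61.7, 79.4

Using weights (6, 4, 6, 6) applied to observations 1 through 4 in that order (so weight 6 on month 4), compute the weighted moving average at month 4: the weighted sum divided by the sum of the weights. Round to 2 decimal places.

96.84

Weighted sum: 6·69.4 + 4·37.9 + 6·91.1 + 6·169.3 = 416.4 + 151.6 + 546.6 + 1015.8 = 2130.4
Weight total: 6 + 4 + 6 + 6 = 22
WMA = 2130.4 / 22 = 96.84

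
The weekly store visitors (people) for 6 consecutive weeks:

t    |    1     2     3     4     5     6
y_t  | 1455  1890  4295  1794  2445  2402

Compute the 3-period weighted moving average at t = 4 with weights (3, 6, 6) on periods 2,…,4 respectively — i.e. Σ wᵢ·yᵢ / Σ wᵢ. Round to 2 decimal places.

2813.60

Weighted sum: 3·1890 + 6·4295 + 6·1794 = 5670 + 25770 + 10764 = 42204
Weight total: 3 + 6 + 6 = 15
WMA = 42204 / 15 = 2813.60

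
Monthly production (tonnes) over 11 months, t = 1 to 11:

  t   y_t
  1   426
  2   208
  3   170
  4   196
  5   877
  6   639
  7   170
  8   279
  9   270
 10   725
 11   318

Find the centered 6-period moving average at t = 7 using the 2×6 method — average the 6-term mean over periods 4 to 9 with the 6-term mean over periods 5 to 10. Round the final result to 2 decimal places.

449.25

Sum over 4–9: 196 + 877 + 639 + 170 + 279 + 270 = 2431
Sum over 5–10: 877 + 639 + 170 + 279 + 270 + 725 = 2960
CMA at t=7 = (2431 + 2960) / (2·6) = 5391 / 12 = 449.25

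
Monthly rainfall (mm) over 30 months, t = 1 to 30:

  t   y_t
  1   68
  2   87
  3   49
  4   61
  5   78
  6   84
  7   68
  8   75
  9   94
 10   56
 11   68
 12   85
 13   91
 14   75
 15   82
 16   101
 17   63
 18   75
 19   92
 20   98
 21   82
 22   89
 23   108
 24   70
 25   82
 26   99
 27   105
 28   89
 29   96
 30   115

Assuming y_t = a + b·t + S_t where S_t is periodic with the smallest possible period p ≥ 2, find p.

First differences y_{t+1} − y_t: 19, -38, 12, 17, 6, -16, 7, 19, -38, 12, 17, 6, -16, 7, 19, -38, …
The difference pattern repeats every 7 terms and not for any smaller step, so p = 7.

7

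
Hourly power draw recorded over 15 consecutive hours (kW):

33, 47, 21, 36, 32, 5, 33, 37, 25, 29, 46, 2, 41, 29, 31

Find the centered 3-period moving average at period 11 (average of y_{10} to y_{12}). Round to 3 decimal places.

Sum of periods 10–12: 29 + 46 + 2 = 77
Divide by 3: 77 / 3 = 25.667

25.667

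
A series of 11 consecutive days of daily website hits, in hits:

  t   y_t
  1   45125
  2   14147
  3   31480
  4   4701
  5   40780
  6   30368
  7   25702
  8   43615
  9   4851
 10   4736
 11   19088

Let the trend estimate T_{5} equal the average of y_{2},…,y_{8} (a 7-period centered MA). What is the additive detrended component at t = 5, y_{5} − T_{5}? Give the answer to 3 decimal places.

Trend T_5 = (14147 + 31480 + 4701 + 40780 + 30368 + 25702 + 43615) / 7 = 190793/7 = 27256.14286
Detrended value: 40780 − 27256.14286 = 13523.857

13523.857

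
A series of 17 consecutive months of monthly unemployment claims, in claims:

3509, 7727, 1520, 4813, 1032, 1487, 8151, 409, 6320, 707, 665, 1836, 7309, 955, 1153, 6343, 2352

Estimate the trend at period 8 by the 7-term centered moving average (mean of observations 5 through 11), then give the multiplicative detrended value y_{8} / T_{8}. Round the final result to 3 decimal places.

0.153

Trend T_8 = (1032 + 1487 + 8151 + 409 + 6320 + 707 + 665) / 7 = 18771/7 = 2681.57143
Ratio to trend: 409 / 2681.57143 = 0.153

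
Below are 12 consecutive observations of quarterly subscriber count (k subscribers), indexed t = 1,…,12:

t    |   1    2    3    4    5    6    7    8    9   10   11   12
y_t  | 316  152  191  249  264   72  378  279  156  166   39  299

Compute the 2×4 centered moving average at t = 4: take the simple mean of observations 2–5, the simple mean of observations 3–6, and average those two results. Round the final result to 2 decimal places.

204.00

Sum over 2–5: 152 + 191 + 249 + 264 = 856
Sum over 3–6: 191 + 249 + 264 + 72 = 776
CMA at t=4 = (856 + 776) / (2·4) = 1632 / 8 = 204.00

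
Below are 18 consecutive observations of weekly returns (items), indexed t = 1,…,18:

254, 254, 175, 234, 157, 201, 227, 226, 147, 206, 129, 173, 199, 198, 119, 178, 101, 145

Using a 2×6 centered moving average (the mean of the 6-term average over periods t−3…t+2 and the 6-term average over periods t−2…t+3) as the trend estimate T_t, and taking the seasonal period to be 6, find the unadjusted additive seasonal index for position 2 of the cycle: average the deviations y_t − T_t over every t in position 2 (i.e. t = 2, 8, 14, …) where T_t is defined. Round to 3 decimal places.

Season position 2 occurs at t = 8, 14 (where T_t is defined).
t=8: T_8 = 191.66667; y_8 − T_8 = 226 − 191.66667 = 34.33333
t=14: T_14 = 163.66667; y_14 − T_14 = 198 − 163.66667 = 34.33333
Mean deviation: (34.33333 + 34.33333) / 2 = 34.333

34.333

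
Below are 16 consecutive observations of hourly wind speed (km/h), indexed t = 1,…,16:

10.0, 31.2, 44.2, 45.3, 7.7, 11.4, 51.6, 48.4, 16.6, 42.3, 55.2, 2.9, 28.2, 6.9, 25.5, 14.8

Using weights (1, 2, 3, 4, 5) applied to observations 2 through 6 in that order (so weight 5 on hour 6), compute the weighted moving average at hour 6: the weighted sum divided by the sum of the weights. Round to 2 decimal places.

Weighted sum: 1·31.2 + 2·44.2 + 3·45.3 + 4·7.7 + 5·11.4 = 31.2 + 88.4 + 135.9 + 30.8 + 57.0 = 343.3
Weight total: 1 + 2 + 3 + 4 + 5 = 15
WMA = 343.3 / 15 = 22.89

22.89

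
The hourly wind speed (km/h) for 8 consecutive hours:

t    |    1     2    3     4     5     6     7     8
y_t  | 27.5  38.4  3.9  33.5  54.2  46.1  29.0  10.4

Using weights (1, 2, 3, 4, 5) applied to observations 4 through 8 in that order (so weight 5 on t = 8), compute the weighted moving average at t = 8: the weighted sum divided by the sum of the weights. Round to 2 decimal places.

29.88

Weighted sum: 1·33.5 + 2·54.2 + 3·46.1 + 4·29.0 + 5·10.4 = 33.5 + 108.4 + 138.3 + 116.0 + 52.0 = 448.2
Weight total: 1 + 2 + 3 + 4 + 5 = 15
WMA = 448.2 / 15 = 29.88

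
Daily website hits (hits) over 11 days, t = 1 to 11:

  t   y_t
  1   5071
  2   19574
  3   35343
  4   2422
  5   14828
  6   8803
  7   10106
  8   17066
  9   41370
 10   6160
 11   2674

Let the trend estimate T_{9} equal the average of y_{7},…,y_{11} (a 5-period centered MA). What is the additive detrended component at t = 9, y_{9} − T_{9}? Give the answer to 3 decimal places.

25894.800

Trend T_9 = (10106 + 17066 + 41370 + 6160 + 2674) / 5 = 77376/5 = 15475.20000
Detrended value: 41370 − 15475.20000 = 25894.800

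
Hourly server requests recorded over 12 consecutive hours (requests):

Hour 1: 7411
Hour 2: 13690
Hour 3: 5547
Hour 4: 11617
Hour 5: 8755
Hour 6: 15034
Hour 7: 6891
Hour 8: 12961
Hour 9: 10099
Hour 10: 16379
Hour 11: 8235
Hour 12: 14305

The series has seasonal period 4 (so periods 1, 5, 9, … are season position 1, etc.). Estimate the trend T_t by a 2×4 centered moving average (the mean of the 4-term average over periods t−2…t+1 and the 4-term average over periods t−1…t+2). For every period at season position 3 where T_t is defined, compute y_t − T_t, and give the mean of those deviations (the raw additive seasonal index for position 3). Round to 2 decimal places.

-4187.25

Season position 3 occurs at t = 3, 7 (where T_t is defined).
t=3: T_3 = 9734.2500; y_3 − T_3 = 5547 − 9734.2500 = -4187.2500
t=7: T_7 = 11078.2500; y_7 − T_7 = 6891 − 11078.2500 = -4187.2500
Mean deviation: (-4187.2500 + -4187.2500) / 2 = -4187.25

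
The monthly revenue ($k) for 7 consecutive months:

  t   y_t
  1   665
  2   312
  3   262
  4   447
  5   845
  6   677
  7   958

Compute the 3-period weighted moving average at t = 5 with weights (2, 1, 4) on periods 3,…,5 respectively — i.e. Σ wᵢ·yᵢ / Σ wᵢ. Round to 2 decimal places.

Weighted sum: 2·262 + 1·447 + 4·845 = 524 + 447 + 3380 = 4351
Weight total: 2 + 1 + 4 = 7
WMA = 4351 / 7 = 621.57

621.57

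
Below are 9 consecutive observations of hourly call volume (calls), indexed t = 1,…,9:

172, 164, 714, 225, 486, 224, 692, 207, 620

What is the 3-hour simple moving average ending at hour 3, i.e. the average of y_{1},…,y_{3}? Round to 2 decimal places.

Sum of periods 1–3: 172 + 164 + 714 = 1050
Divide by 3: 1050 / 3 = 350.00

350.00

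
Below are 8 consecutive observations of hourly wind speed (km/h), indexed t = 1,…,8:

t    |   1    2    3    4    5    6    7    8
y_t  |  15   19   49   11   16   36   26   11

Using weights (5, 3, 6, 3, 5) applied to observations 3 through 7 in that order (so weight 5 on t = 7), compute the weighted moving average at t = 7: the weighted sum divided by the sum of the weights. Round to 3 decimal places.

Weighted sum: 5·49 + 3·11 + 6·16 + 3·36 + 5·26 = 245 + 33 + 96 + 108 + 130 = 612
Weight total: 5 + 3 + 6 + 3 + 5 = 22
WMA = 612 / 22 = 27.818

27.818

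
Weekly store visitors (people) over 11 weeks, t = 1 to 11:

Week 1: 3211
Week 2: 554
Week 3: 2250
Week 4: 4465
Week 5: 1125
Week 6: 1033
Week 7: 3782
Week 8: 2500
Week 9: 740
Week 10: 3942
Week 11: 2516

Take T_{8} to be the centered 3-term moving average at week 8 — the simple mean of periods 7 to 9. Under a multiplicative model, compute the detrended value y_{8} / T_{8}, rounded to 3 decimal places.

1.068

Trend T_8 = (3782 + 2500 + 740) / 3 = 7022/3 = 2340.66667
Ratio to trend: 2500 / 2340.66667 = 1.068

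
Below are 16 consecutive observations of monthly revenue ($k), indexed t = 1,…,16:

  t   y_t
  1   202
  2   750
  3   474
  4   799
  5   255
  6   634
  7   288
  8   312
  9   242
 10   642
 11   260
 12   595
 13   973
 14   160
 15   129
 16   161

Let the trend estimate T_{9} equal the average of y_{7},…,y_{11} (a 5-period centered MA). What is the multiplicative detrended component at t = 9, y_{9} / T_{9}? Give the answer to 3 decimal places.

0.694

Trend T_9 = (288 + 312 + 242 + 642 + 260) / 5 = 1744/5 = 348.80000
Ratio to trend: 242 / 348.80000 = 0.694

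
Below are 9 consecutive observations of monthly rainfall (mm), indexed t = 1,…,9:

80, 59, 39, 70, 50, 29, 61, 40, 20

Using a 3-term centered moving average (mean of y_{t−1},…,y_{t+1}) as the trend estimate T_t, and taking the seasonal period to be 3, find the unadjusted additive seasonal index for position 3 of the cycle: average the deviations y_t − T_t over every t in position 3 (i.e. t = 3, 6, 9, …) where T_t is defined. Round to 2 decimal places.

-17.33

Season position 3 occurs at t = 3, 6 (where T_t is defined).
t=3: T_3 = 56.0000; y_3 − T_3 = 39 − 56.0000 = -17.0000
t=6: T_6 = 46.6667; y_6 − T_6 = 29 − 46.6667 = -17.6667
Mean deviation: (-17.0000 + -17.6667) / 2 = -17.33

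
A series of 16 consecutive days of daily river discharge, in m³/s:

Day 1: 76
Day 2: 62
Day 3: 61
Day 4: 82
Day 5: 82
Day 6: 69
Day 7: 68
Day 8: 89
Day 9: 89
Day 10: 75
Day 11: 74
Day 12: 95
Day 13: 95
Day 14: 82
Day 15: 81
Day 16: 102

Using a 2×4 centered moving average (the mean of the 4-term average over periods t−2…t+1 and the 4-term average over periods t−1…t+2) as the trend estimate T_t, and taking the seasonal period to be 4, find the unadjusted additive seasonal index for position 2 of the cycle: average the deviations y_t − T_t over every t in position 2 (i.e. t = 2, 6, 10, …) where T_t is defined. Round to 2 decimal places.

Season position 2 occurs at t = 6, 10, 14 (where T_t is defined).
t=6: T_6 = 76.1250; y_6 − T_6 = 69 − 76.1250 = -7.1250
t=10: T_10 = 82.5000; y_10 − T_10 = 75 − 82.5000 = -7.5000
t=14: T_14 = 89.1250; y_14 − T_14 = 82 − 89.1250 = -7.1250
Mean deviation: (-7.1250 + -7.5000 + -7.1250) / 3 = -7.25

-7.25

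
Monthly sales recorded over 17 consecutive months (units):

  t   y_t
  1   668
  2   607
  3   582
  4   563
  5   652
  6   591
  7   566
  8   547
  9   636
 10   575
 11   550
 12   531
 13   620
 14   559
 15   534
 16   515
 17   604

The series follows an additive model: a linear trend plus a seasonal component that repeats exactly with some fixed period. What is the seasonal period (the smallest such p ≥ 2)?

4

First differences y_{t+1} − y_t: -61, -25, -19, 89, -61, -25, -19, 89, -61, -25, …
The difference pattern repeats every 4 terms and not for any smaller step, so p = 4.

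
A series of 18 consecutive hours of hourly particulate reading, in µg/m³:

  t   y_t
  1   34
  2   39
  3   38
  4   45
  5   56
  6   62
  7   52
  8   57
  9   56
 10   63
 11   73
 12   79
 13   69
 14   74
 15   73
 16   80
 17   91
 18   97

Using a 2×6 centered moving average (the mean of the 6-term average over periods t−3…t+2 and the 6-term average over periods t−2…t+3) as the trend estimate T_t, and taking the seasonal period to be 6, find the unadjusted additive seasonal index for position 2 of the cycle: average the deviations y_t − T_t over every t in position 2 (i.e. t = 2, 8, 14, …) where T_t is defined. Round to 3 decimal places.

Season position 2 occurs at t = 8, 14 (where T_t is defined).
t=8: T_8 = 59.08333; y_8 − T_8 = 57 − 59.08333 = -2.08333
t=14: T_14 = 76.16667; y_14 − T_14 = 74 − 76.16667 = -2.16667
Mean deviation: (-2.08333 + -2.16667) / 2 = -2.125

-2.125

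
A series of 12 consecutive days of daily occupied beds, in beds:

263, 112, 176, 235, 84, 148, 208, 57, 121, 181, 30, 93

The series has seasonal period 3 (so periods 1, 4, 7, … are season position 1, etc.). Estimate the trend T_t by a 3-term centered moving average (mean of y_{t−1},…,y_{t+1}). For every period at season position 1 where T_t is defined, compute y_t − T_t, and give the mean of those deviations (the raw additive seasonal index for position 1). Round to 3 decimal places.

70.222

Season position 1 occurs at t = 4, 7, 10 (where T_t is defined).
t=4: T_4 = 165.00000; y_4 − T_4 = 235 − 165.00000 = 70.00000
t=7: T_7 = 137.66667; y_7 − T_7 = 208 − 137.66667 = 70.33333
t=10: T_10 = 110.66667; y_10 − T_10 = 181 − 110.66667 = 70.33333
Mean deviation: (70.00000 + 70.33333 + 70.33333) / 3 = 70.222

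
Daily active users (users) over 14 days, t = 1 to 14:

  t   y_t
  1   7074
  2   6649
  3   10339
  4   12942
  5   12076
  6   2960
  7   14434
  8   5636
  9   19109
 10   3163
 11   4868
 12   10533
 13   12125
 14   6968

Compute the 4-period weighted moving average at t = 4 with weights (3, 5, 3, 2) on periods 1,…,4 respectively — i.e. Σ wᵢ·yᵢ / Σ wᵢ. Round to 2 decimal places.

8566.77

Weighted sum: 3·7074 + 5·6649 + 3·10339 + 2·12942 = 21222 + 33245 + 31017 + 25884 = 111368
Weight total: 3 + 5 + 3 + 2 = 13
WMA = 111368 / 13 = 8566.77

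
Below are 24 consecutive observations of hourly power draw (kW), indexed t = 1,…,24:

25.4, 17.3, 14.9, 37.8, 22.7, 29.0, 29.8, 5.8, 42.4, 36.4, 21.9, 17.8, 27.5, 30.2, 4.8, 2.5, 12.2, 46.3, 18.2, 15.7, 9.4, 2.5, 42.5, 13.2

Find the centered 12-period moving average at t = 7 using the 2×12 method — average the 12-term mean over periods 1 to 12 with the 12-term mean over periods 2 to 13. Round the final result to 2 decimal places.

25.19

Sum over 1–12: 25.4 + 17.3 + 14.9 + 37.8 + 22.7 + 29.0 + 29.8 + 5.8 + 42.4 + 36.4 + 21.9 + 17.8 = 301.2
Sum over 2–13: 17.3 + 14.9 + 37.8 + 22.7 + 29.0 + 29.8 + 5.8 + 42.4 + 36.4 + 21.9 + 17.8 + 27.5 = 303.3
CMA at t=7 = (301.2 + 303.3) / (2·12) = 604.5 / 24 = 25.19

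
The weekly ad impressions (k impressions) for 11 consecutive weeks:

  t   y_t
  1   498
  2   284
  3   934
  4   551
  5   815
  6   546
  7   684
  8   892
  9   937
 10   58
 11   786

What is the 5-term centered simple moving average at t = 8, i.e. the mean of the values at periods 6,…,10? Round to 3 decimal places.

623.400

Sum of periods 6–10: 546 + 684 + 892 + 937 + 58 = 3117
Divide by 5: 3117 / 5 = 623.400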